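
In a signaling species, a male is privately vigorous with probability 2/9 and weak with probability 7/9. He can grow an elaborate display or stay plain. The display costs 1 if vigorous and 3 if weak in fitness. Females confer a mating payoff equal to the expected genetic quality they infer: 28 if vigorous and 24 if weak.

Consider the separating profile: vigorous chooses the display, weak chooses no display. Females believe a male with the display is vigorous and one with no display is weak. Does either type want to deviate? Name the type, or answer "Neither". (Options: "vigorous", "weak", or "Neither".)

The display pays 28; no display pays 24.
vigorous: assigned the display, nets 28 − 1 = 27; deviating to no display nets 24.
weak: assigned no display, nets 24; deviating to the display nets 28 − 3 = 25.
The weak type gains 1 by deviating.

weak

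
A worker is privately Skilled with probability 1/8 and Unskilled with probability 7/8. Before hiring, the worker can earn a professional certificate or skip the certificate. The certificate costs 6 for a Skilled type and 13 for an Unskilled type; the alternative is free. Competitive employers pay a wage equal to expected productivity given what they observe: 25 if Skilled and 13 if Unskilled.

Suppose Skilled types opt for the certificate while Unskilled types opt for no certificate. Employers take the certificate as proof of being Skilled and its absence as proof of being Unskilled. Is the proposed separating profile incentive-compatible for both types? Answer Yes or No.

Under these beliefs, the certificate earns wage 25 and no certificate earns wage 13.
Skilled: the certificate nets 25 − 6 = 19; no certificate nets 13. Skilled prefers the certificate.
Unskilled: the certificate nets 25 − 13 = 12; no certificate nets 13. Unskilled prefers no certificate.
Neither type deviates, so the separating profile is an equilibrium.

Yes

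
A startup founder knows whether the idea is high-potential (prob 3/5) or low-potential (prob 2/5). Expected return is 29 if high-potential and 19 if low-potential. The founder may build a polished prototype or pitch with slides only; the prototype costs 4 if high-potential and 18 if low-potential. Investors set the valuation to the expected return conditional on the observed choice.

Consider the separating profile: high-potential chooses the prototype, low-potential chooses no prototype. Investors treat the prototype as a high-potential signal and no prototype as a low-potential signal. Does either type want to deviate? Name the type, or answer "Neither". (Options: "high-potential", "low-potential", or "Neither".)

The prototype pays 29; no prototype pays 19.
high-potential: assigned the prototype, nets 29 − 4 = 25; deviating to no prototype nets 19.
low-potential: assigned no prototype, nets 19; deviating to the prototype nets 29 − 18 = 11.
Both types strictly prefer their assigned action; no profitable deviation.

Neither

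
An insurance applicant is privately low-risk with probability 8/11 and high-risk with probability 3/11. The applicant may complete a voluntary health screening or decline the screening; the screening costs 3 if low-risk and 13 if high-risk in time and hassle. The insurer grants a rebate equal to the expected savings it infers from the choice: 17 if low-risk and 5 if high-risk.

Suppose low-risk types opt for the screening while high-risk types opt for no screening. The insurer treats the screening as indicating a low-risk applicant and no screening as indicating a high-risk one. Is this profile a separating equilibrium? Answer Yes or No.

Yes

Under these beliefs, the screening earns rebate 17 and no screening earns rebate 5.
low-risk: the screening nets 17 − 3 = 14; no screening nets 5. low-risk prefers the screening.
high-risk: the screening nets 17 − 13 = 4; no screening nets 5. high-risk prefers no screening.
Neither type deviates, so the separating profile is an equilibrium.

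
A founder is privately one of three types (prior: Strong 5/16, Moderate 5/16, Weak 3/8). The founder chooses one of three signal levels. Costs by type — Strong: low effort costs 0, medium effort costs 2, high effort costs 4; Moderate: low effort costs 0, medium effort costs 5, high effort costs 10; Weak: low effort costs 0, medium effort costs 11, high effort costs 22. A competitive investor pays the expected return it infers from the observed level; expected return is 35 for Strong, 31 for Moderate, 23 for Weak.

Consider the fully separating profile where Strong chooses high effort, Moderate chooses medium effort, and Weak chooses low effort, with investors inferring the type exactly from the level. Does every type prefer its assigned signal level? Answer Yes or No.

Yes

Separating valuations: high effort → 35, medium effort → 31, low effort → 23.
Strong (assigned high effort): low effort: 23 − 0 = 23; medium effort: 31 − 2 = 29; high effort: 35 − 4 = 31. Strong stays.
Moderate (assigned medium effort): low effort: 23 − 0 = 23; medium effort: 31 − 5 = 26; high effort: 35 − 10 = 25. Moderate stays.
Weak (assigned low effort): low effort: 23 − 0 = 23; medium effort: 31 − 11 = 20; high effort: 35 − 22 = 13. Weak stays.
Every type prefers its assigned level; separation holds.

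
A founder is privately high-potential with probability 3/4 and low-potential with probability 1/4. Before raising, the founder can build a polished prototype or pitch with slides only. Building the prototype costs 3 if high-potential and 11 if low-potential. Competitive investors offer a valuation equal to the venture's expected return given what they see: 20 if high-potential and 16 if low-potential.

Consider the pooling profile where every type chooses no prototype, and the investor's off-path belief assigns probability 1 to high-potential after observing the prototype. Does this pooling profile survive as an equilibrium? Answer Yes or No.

Yes

On path, the investor holds the prior and pays 3/4·20 + 1/4·16 = 19. Off path (the prototype), believing high-potential, it pays 20.
high-potential: no prototype nets 19; the prototype nets 20 − 3 = 17. high-potential stays.
low-potential: no prototype nets 19; the prototype nets 20 − 11 = 9. low-potential stays.
No type deviates, so pooling is sustained.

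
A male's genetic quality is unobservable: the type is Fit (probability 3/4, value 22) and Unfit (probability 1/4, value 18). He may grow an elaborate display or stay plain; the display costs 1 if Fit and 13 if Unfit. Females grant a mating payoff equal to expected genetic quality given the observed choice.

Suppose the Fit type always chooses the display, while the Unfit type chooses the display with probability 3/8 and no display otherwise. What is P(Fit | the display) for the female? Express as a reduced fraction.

P(the display) = (3/4)·1 + (1/4)·(3/8) = 27/32.
By Bayes' rule, P(Fit | the display) = (3/4) / (27/32) = 8/9.

8/9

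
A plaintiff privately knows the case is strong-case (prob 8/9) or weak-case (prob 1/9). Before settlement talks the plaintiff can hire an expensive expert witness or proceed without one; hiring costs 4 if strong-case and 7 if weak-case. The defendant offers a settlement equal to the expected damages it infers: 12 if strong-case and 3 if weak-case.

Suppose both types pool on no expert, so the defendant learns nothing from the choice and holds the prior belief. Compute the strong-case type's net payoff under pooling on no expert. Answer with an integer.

Pooled settlement = 8/9·12 + 1/9·3 = 11.
strong-case pays no cost for no expert, so net payoff = 11.

11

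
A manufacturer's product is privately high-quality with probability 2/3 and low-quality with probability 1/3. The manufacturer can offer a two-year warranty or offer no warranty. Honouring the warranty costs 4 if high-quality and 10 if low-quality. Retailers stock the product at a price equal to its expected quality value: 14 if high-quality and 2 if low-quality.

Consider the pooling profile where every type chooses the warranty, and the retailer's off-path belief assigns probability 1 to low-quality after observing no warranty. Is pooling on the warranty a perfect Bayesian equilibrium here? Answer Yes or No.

On path, the retailer holds the prior and pays 2/3·14 + 1/3·2 = 10. Off path (no warranty), believing low-quality, it pays 2.
high-quality: the warranty nets 10 − 4 = 6; no warranty nets 2. high-quality stays.
low-quality: the warranty nets 10 − 10 = 0; no warranty nets 2. low-quality would deviate.
A type deviates, so pooling fails.

No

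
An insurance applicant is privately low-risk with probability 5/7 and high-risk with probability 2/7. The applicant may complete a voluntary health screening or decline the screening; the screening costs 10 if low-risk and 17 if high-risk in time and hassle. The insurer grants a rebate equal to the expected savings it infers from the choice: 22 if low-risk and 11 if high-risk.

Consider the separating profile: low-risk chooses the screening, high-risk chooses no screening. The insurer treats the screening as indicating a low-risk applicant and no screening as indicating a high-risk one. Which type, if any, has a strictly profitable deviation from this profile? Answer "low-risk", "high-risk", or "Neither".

Neither

The screening pays 22; no screening pays 11.
low-risk: assigned the screening, nets 22 − 10 = 12; deviating to no screening nets 11.
high-risk: assigned no screening, nets 11; deviating to the screening nets 22 − 17 = 5.
Both types strictly prefer their assigned action; no profitable deviation.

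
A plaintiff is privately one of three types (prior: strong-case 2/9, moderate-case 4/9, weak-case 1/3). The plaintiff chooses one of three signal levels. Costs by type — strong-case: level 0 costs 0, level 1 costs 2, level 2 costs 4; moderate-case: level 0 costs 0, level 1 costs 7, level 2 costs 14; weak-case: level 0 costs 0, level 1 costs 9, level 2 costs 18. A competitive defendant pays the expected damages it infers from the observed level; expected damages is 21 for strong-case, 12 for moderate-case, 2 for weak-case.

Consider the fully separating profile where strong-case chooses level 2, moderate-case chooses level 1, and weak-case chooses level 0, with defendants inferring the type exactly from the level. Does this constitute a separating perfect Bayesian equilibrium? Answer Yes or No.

No

Separating settlements: level 2 → 21, level 1 → 12, level 0 → 2.
strong-case (assigned level 2): level 0: 2 − 0 = 2; level 1: 12 − 2 = 10; level 2: 21 − 4 = 17. strong-case stays.
moderate-case (assigned level 1): level 0: 2 − 0 = 2; level 1: 12 − 7 = 5; level 2: 21 − 14 = 7. moderate-case prefers level 2.
weak-case (assigned level 0): level 0: 2 − 0 = 2; level 1: 12 − 9 = 3; level 2: 21 − 18 = 3. weak-case prefers level 1.
At least one type deviates; the separating profile fails.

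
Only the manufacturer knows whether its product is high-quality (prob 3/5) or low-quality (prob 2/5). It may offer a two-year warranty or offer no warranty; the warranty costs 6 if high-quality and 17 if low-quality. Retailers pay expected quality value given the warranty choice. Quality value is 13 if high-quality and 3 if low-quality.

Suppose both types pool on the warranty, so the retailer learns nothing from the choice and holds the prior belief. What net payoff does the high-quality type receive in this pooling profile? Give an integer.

3

Pooled price = 3/5·13 + 2/5·3 = 9.
high-quality pays cost 6 for the warranty, so net payoff = 9 − 6 = 3.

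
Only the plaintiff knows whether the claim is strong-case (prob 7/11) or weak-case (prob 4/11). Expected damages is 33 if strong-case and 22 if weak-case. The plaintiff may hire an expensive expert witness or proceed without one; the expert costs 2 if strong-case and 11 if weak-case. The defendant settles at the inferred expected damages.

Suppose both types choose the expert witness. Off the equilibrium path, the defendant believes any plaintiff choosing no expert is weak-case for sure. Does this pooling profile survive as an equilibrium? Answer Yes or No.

On path, the defendant holds the prior and pays 7/11·33 + 4/11·22 = 29. Off path (no expert), believing weak-case, it pays 22.
strong-case: the expert witness nets 29 − 2 = 27; no expert nets 22. strong-case stays.
weak-case: the expert witness nets 29 − 11 = 18; no expert nets 22. weak-case would deviate.
A type deviates, so pooling fails.

No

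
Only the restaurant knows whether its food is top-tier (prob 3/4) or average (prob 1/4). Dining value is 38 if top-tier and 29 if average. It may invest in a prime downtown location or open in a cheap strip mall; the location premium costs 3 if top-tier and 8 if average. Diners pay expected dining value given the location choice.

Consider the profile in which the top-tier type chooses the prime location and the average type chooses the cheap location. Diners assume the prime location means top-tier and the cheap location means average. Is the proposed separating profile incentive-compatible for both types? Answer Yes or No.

No

Under these beliefs, the prime location earns price premium 38 and the cheap location earns price premium 29.
top-tier: the prime location nets 38 − 3 = 35; the cheap location nets 29. top-tier prefers the prime location.
average: the prime location nets 38 − 8 = 30; the cheap location nets 29. average would deviate to the prime location.
average has a profitable deviation, so the profile is not an equilibrium.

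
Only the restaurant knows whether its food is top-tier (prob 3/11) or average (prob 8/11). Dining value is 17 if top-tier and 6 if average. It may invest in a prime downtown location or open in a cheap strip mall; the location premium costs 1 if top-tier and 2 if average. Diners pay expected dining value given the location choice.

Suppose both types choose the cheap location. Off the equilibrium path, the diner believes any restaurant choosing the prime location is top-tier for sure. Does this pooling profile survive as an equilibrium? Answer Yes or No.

On path, the diner holds the prior and pays 3/11·17 + 8/11·6 = 9. Off path (the prime location), believing top-tier, it pays 17.
top-tier: the cheap location nets 9; the prime location nets 17 − 1 = 16. top-tier would deviate.
average: the cheap location nets 9; the prime location nets 17 − 2 = 15. average would deviate.
A type deviates, so pooling fails.

No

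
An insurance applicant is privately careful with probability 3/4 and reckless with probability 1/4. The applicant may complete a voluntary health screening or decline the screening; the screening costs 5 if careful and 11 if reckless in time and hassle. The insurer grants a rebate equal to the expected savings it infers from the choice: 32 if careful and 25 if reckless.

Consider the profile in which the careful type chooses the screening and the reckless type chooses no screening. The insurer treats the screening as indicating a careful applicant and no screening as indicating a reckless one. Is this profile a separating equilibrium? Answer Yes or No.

Yes

Under these beliefs, the screening earns rebate 32 and no screening earns rebate 25.
careful: the screening nets 32 − 5 = 27; no screening nets 25. careful prefers the screening.
reckless: the screening nets 32 − 11 = 21; no screening nets 25. reckless prefers no screening.
Neither type deviates, so the separating profile is an equilibrium.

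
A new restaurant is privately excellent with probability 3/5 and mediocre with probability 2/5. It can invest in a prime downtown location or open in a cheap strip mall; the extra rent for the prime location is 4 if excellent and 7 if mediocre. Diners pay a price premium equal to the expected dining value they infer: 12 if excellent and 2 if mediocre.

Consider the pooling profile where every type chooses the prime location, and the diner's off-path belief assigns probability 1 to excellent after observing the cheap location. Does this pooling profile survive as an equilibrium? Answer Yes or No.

On path, the diner holds the prior and pays 3/5·12 + 2/5·2 = 8. Off path (the cheap location), believing excellent, it pays 12.
excellent: the prime location nets 8 − 4 = 4; the cheap location nets 12. excellent would deviate.
mediocre: the prime location nets 8 − 7 = 1; the cheap location nets 12. mediocre would deviate.
A type deviates, so pooling fails.

No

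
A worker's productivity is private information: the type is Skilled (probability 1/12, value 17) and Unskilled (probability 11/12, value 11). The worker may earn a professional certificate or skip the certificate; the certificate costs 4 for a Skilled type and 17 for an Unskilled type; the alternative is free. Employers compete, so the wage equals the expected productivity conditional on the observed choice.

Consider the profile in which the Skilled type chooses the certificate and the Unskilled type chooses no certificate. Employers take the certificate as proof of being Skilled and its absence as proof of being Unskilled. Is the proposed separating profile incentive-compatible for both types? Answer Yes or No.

Yes

Under these beliefs, the certificate earns wage 17 and no certificate earns wage 11.
Skilled: the certificate nets 17 − 4 = 13; no certificate nets 11. Skilled prefers the certificate.
Unskilled: the certificate nets 17 − 17 = 0; no certificate nets 11. Unskilled prefers no certificate.
Neither type deviates, so the separating profile is an equilibrium.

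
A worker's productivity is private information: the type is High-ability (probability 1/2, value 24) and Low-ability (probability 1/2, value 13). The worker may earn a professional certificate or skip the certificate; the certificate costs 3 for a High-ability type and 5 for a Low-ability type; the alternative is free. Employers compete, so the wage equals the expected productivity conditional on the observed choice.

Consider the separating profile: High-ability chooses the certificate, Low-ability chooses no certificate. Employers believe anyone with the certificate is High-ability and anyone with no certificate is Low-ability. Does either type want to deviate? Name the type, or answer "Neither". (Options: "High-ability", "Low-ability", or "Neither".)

Low-ability

The certificate pays 24; no certificate pays 13.
High-ability: assigned the certificate, nets 24 − 3 = 21; deviating to no certificate nets 13.
Low-ability: assigned no certificate, nets 13; deviating to the certificate nets 24 − 5 = 19.
The Low-ability type gains 6 by deviating.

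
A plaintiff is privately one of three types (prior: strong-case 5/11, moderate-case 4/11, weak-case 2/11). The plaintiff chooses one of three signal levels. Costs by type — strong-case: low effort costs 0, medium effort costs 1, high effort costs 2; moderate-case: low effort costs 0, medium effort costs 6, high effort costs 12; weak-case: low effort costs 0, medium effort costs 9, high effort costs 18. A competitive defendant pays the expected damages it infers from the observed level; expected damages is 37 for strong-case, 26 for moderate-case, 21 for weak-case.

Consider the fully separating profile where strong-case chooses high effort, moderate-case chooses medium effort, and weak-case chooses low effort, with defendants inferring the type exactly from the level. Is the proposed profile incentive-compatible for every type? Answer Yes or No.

No

Separating settlements: high effort → 37, medium effort → 26, low effort → 21.
strong-case (assigned high effort): low effort: 21 − 0 = 21; medium effort: 26 − 1 = 25; high effort: 37 − 2 = 35. strong-case stays.
moderate-case (assigned medium effort): low effort: 21 − 0 = 21; medium effort: 26 − 6 = 20; high effort: 37 − 12 = 25. moderate-case prefers high effort.
weak-case (assigned low effort): low effort: 21 − 0 = 21; medium effort: 26 − 9 = 17; high effort: 37 − 18 = 19. weak-case stays.
At least one type deviates; the separating profile fails.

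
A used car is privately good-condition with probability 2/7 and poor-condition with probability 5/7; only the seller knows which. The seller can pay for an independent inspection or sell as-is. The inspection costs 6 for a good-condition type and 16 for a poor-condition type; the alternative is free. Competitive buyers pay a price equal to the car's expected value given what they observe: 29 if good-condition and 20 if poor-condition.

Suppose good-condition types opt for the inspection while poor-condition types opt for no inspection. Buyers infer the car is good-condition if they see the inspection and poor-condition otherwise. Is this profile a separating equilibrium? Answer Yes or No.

Under these beliefs, the inspection earns price 29 and no inspection earns price 20.
good-condition: the inspection nets 29 − 6 = 23; no inspection nets 20. good-condition prefers the inspection.
poor-condition: the inspection nets 29 − 16 = 13; no inspection nets 20. poor-condition prefers no inspection.
Neither type deviates, so the separating profile is an equilibrium.

Yes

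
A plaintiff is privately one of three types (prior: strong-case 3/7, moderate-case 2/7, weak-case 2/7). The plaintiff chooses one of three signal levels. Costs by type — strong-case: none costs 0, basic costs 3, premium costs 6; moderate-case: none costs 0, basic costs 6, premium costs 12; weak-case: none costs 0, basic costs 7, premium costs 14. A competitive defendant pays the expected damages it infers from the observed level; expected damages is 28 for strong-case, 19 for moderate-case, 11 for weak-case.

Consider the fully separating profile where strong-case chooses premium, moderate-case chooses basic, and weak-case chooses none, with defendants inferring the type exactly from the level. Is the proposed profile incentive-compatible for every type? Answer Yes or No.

No

Separating settlements: premium → 28, basic → 19, none → 11.
strong-case (assigned premium): none: 11 − 0 = 11; basic: 19 − 3 = 16; premium: 28 − 6 = 22. strong-case stays.
moderate-case (assigned basic): none: 11 − 0 = 11; basic: 19 − 6 = 13; premium: 28 − 12 = 16. moderate-case prefers premium.
weak-case (assigned none): none: 11 − 0 = 11; basic: 19 − 7 = 12; premium: 28 − 14 = 14. weak-case prefers premium.
At least one type deviates; the separating profile fails.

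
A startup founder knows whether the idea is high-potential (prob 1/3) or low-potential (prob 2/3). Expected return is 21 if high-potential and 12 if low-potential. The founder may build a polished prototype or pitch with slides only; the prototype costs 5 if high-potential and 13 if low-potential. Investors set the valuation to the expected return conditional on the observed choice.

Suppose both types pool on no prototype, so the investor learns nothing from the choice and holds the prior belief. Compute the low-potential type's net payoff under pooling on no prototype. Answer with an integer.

Pooled valuation = 1/3·21 + 2/3·12 = 15.
low-potential pays no cost for no prototype, so net payoff = 15.

15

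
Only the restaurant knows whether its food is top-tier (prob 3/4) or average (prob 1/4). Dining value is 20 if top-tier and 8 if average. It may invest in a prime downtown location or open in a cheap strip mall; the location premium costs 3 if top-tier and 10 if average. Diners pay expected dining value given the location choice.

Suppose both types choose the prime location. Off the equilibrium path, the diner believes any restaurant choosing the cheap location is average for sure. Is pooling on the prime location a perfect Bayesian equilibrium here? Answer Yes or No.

On path, the diner holds the prior and pays 3/4·20 + 1/4·8 = 17. Off path (the cheap location), believing average, it pays 8.
top-tier: the prime location nets 17 − 3 = 14; the cheap location nets 8. top-tier stays.
average: the prime location nets 17 − 10 = 7; the cheap location nets 8. average would deviate.
A type deviates, so pooling fails.

No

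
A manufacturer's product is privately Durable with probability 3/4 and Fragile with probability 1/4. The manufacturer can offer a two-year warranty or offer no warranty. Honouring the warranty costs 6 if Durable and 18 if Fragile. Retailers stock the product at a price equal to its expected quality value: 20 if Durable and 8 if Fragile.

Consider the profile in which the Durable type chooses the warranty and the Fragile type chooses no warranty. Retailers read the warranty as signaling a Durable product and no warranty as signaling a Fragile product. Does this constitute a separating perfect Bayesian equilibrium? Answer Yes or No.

Under these beliefs, the warranty earns price 20 and no warranty earns price 8.
Durable: the warranty nets 20 − 6 = 14; no warranty nets 8. Durable prefers the warranty.
Fragile: the warranty nets 20 − 18 = 2; no warranty nets 8. Fragile prefers no warranty.
Neither type deviates, so the separating profile is an equilibrium.

Yes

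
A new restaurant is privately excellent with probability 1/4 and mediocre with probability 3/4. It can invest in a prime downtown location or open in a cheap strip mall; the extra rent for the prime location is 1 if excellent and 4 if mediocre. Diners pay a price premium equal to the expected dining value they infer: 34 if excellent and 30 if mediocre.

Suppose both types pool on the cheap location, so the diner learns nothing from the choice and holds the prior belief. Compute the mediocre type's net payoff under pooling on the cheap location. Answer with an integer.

31

Pooled price premium = 1/4·34 + 3/4·30 = 31.
mediocre pays no cost for the cheap location, so net payoff = 31.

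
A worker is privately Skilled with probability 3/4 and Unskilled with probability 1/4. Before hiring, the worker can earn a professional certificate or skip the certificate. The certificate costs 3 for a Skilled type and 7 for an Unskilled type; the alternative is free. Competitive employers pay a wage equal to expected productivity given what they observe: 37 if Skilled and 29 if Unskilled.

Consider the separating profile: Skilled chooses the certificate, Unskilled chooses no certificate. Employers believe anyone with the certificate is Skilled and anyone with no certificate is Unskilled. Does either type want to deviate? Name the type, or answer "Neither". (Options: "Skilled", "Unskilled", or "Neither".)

Unskilled

The certificate pays 37; no certificate pays 29.
Skilled: assigned the certificate, nets 37 − 3 = 34; deviating to no certificate nets 29.
Unskilled: assigned no certificate, nets 29; deviating to the certificate nets 37 − 7 = 30.
The Unskilled type gains 1 by deviating.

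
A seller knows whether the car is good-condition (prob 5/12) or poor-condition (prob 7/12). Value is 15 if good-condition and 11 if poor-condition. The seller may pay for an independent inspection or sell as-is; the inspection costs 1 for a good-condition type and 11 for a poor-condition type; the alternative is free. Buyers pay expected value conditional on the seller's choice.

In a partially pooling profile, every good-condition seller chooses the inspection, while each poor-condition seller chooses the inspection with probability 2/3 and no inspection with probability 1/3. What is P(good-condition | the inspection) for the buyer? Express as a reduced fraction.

15/29

P(the inspection) = (5/12)·1 + (7/12)·(2/3) = 29/36.
By Bayes' rule, P(good-condition | the inspection) = (5/12) / (29/36) = 15/29.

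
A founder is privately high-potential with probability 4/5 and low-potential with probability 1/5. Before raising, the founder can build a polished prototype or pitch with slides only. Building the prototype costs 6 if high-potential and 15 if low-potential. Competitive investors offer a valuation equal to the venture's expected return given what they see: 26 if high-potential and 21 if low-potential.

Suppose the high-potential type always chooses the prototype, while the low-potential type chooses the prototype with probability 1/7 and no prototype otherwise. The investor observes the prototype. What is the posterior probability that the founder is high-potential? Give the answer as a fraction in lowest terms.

P(the prototype) = (4/5)·1 + (1/5)·(1/7) = 29/35.
By Bayes' rule, P(high-potential | the prototype) = (4/5) / (29/35) = 28/29.

28/29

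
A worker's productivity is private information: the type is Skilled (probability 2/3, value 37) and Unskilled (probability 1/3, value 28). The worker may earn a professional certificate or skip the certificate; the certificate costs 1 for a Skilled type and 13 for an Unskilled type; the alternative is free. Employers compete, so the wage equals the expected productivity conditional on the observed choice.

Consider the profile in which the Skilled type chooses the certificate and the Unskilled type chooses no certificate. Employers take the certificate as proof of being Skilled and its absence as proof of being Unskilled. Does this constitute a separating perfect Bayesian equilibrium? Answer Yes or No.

Yes

Under these beliefs, the certificate earns wage 37 and no certificate earns wage 28.
Skilled: the certificate nets 37 − 1 = 36; no certificate nets 28. Skilled prefers the certificate.
Unskilled: the certificate nets 37 − 13 = 24; no certificate nets 28. Unskilled prefers no certificate.
Neither type deviates, so the separating profile is an equilibrium.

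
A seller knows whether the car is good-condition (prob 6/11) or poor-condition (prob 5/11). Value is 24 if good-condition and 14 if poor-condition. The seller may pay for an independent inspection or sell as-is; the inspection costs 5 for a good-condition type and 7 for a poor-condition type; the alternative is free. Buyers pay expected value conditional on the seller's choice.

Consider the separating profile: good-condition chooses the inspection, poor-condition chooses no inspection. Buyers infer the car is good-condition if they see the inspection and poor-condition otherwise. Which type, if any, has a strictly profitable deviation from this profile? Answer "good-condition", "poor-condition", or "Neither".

The inspection pays 24; no inspection pays 14.
good-condition: assigned the inspection, nets 24 − 5 = 19; deviating to no inspection nets 14.
poor-condition: assigned no inspection, nets 14; deviating to the inspection nets 24 − 7 = 17.
The poor-condition type gains 3 by deviating.

poor-condition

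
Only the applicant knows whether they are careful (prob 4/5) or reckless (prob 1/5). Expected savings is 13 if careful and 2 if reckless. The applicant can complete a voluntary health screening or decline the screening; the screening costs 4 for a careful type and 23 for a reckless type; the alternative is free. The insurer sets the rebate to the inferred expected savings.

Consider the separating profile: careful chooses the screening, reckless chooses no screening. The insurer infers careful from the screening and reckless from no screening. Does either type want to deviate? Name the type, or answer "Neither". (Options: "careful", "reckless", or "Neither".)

The screening pays 13; no screening pays 2.
careful: assigned the screening, nets 13 − 4 = 9; deviating to no screening nets 2.
reckless: assigned no screening, nets 2; deviating to the screening nets 13 − 23 = -10.
Both types strictly prefer their assigned action; no profitable deviation.

Neither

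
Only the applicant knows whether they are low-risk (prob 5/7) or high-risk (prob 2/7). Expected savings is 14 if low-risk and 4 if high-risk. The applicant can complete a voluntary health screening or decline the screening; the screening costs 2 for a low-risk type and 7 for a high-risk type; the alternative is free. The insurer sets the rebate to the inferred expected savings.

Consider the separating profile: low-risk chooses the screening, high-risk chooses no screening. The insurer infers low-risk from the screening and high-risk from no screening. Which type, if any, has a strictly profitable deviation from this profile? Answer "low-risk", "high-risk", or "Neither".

The screening pays 14; no screening pays 4.
low-risk: assigned the screening, nets 14 − 2 = 12; deviating to no screening nets 4.
high-risk: assigned no screening, nets 4; deviating to the screening nets 14 − 7 = 7.
The high-risk type gains 3 by deviating.

high-risk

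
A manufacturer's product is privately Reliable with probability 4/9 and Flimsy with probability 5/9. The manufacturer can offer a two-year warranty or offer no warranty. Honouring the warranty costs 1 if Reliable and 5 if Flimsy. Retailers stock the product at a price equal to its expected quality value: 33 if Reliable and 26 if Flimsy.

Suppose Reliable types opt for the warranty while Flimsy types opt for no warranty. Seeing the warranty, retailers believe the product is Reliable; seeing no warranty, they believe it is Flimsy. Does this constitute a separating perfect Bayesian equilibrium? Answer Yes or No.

Under these beliefs, the warranty earns price 33 and no warranty earns price 26.
Reliable: the warranty nets 33 − 1 = 32; no warranty nets 26. Reliable prefers the warranty.
Flimsy: the warranty nets 33 − 5 = 28; no warranty nets 26. Flimsy would deviate to the warranty.
Flimsy has a profitable deviation, so the profile is not an equilibrium.

No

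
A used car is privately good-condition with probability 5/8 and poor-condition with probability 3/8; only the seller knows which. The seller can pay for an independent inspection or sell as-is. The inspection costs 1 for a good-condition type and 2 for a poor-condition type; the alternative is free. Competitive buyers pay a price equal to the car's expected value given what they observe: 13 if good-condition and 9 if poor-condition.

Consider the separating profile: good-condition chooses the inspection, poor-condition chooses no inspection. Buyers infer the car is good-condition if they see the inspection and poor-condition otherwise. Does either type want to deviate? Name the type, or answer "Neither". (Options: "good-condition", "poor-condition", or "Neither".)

poor-condition

The inspection pays 13; no inspection pays 9.
good-condition: assigned the inspection, nets 13 − 1 = 12; deviating to no inspection nets 9.
poor-condition: assigned no inspection, nets 9; deviating to the inspection nets 13 − 2 = 11.
The poor-condition type gains 2 by deviating.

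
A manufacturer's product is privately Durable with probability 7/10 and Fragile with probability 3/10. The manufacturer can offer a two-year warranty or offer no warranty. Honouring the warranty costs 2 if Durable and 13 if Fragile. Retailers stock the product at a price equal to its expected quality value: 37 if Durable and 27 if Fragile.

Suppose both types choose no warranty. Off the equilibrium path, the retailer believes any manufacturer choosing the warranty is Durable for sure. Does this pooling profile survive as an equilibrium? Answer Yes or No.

On path, the retailer holds the prior and pays 7/10·37 + 3/10·27 = 34. Off path (the warranty), believing Durable, it pays 37.
Durable: no warranty nets 34; the warranty nets 37 − 2 = 35. Durable would deviate.
Fragile: no warranty nets 34; the warranty nets 37 − 13 = 24. Fragile stays.
A type deviates, so pooling fails.

No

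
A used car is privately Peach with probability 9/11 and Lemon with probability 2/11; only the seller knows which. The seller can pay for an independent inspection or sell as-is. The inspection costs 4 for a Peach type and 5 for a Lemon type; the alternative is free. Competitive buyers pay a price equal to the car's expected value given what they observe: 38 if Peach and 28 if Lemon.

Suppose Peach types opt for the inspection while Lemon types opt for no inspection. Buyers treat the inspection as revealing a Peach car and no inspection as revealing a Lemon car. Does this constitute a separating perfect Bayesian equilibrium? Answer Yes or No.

No

Under these beliefs, the inspection earns price 38 and no inspection earns price 28.
Peach: the inspection nets 38 − 4 = 34; no inspection nets 28. Peach prefers the inspection.
Lemon: the inspection nets 38 − 5 = 33; no inspection nets 28. Lemon would deviate to the inspection.
Lemon has a profitable deviation, so the profile is not an equilibrium.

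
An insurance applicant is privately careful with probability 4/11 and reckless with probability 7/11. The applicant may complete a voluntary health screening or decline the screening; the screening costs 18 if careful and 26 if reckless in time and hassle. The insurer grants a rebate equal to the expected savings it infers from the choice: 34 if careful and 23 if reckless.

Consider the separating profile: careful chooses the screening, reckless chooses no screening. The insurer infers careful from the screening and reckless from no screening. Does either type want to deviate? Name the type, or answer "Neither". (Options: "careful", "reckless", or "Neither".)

careful

The screening pays 34; no screening pays 23.
careful: assigned the screening, nets 34 − 18 = 16; deviating to no screening nets 23.
reckless: assigned no screening, nets 23; deviating to the screening nets 34 − 26 = 8.
The careful type gains 7 by deviating.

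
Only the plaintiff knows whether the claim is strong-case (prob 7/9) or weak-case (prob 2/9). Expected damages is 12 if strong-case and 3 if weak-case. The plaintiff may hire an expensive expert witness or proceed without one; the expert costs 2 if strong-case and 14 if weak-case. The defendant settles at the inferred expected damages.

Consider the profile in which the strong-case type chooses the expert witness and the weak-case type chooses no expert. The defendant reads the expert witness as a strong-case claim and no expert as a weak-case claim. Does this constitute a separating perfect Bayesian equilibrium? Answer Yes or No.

Yes

Under these beliefs, the expert witness earns settlement 12 and no expert earns settlement 3.
strong-case: the expert witness nets 12 − 2 = 10; no expert nets 3. strong-case prefers the expert witness.
weak-case: the expert witness nets 12 − 14 = -2; no expert nets 3. weak-case prefers no expert.
Neither type deviates, so the separating profile is an equilibrium.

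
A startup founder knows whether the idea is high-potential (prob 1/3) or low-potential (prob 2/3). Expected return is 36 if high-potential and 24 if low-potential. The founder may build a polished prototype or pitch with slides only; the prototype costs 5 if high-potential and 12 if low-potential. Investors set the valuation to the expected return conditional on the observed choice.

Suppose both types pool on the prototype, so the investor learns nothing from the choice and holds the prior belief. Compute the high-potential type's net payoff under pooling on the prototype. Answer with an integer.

23

Pooled valuation = 1/3·36 + 2/3·24 = 28.
high-potential pays cost 5 for the prototype, so net payoff = 28 − 5 = 23.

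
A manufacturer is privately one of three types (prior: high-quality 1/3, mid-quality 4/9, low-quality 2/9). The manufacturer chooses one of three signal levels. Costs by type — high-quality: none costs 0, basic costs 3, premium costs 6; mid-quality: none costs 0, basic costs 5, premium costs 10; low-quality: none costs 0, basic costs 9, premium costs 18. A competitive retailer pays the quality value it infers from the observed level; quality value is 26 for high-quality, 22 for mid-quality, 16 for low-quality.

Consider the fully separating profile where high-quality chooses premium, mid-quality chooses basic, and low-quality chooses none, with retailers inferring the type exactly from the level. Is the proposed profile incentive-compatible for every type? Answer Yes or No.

Yes

Separating prices: premium → 26, basic → 22, none → 16.
high-quality (assigned premium): none: 16 − 0 = 16; basic: 22 − 3 = 19; premium: 26 − 6 = 20. high-quality stays.
mid-quality (assigned basic): none: 16 − 0 = 16; basic: 22 − 5 = 17; premium: 26 − 10 = 16. mid-quality stays.
low-quality (assigned none): none: 16 − 0 = 16; basic: 22 − 9 = 13; premium: 26 − 18 = 8. low-quality stays.
Every type prefers its assigned level; separation holds.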